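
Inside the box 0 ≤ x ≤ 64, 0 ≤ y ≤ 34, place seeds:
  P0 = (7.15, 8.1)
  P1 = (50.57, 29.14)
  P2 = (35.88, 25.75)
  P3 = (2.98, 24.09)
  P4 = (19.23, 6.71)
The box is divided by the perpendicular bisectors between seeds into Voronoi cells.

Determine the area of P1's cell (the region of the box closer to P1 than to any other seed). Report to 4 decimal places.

1. box [0,64]×[0,34]: [(0, 0) (64, 0) (64, 34) (0, 34)]
2. ⊥bis P1·P0 via (28.86,18.62): [(37.8827, 0) (64, 0) (64, 34) (21.4073, 34)]  |A|=1168.0699
3. ⊥bis P1·P2 via (43.225,27.445): [(49.5585, 0) (64, 0) (64, 34) (41.7123, 34)]  |A|=624.3969
4. ⊥bis P1·P3 via (26.775,26.615): [(49.5585, 0) (64, 0) (64, 34) (41.7123, 34)]  |A|=624.3969
5. ⊥bis P1·P4 via (34.9,17.925): [(49.5585, 0) (64, 0) (64, 34) (41.7123, 34)]  |A|=624.3969
6. canonical 4-gon: [(49.5585, 0) (64, 0) (64, 34) (41.7123, 34)]
7. shoelace: 624.3969

Area of P1's cell: 624.3969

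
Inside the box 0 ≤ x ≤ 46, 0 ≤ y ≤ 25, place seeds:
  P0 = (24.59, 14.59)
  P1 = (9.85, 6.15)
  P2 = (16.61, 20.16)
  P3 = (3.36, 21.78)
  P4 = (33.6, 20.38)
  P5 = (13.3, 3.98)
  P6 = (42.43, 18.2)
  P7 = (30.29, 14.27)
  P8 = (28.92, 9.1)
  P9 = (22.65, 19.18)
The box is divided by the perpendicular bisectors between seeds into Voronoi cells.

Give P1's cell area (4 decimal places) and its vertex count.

Area of P1's cell: 166.3112 (5 vertices)

1. box [0,46]×[0,25]: [(0, 0) (46, 0) (46, 25) (0, 25)]
2. ⊥bis P1·P0 via (17.22,10.37): [(0, 0) (23.1578, 0) (8.843, 25) (0, 25)]  |A|=400.0095
3. ⊥bis P1·P2 via (13.23,13.155): [(0, 19.5386) (0, 0) (23.1578, 0) (16.5398, 11.558)]  |A|=295.411
4. ⊥bis P1·P3 via (6.605,13.965): [(9.2635, 15.0689) (0, 11.2224) (0, 0) (23.1578, 0) (16.5398, 11.558)]  |A|=256.8923
5. ⊥bis P1·P4 via (21.725,13.265): [(9.2635, 15.0689) (0, 11.2224) (0, 0) (23.1578, 0) (16.5398, 11.558)]  |A|=256.8923
6. ⊥bis P1·P5 via (11.575,5.065): [(15.8641, 11.884) (9.2635, 15.0689) (0, 11.2224) (0, 0) (8.3892, 0)]  |A|=166.3112
7. ⊥bis P1·P6 via (26.14,12.175): [(15.8641, 11.884) (9.2635, 15.0689) (0, 11.2224) (0, 0) (8.3892, 0)]  |A|=166.3112
8. ⊥bis P1·P7 via (20.07,10.21): [(15.8641, 11.884) (9.2635, 15.0689) (0, 11.2224) (0, 0) (8.3892, 0)]  |A|=166.3112
9. ⊥bis P1·P8 via (19.385,7.625): [(15.8641, 11.884) (9.2635, 15.0689) (0, 11.2224) (0, 0) (8.3892, 0)]  |A|=166.3112
10. ⊥bis P1·P9 via (16.25,12.665): [(15.8641, 11.884) (9.2635, 15.0689) (0, 11.2224) (0, 0) (8.3892, 0)]  |A|=166.3112
11. canonical 5-gon: [(15.8641, 11.884) (9.2635, 15.0689) (0, 11.2224) (0, 0) (8.3892, 0)]
12. shoelace: 166.3112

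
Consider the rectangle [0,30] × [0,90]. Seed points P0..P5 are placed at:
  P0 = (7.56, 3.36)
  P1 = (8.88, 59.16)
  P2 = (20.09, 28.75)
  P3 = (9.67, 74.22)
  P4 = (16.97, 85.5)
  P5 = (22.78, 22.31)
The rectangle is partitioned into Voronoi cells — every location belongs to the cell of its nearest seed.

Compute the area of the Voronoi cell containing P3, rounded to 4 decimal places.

Area of P3's cell: 371.4924

1. box [0,30]×[0,90]: [(0, 0) (30, 0) (30, 90) (0, 90)]
2. ⊥bis P3·P0 via (8.615,38.79): [(0, 39.0465) (30, 38.1532) (30, 90) (0, 90)]  |A|=1542.0038
3. ⊥bis P3·P1 via (9.275,66.69): [(0, 67.1765) (30, 65.6028) (30, 90) (0, 90)]  |A|=708.3095
4. ⊥bis P3·P2 via (14.88,51.485): [(0, 67.1765) (30, 65.6028) (30, 90) (0, 90)]  |A|=708.3095
5. ⊥bis P3·P4 via (13.32,79.86): [(0, 88.4802) (0, 67.1765) (30, 65.6028) (30, 69.0653)]  |A|=371.4924
6. ⊥bis P3·P5 via (16.225,48.265): [(0, 88.4802) (0, 67.1765) (30, 65.6028) (30, 69.0653)]  |A|=371.4924
7. canonical 4-gon: [(0, 88.4802) (0, 67.1765) (30, 65.6028) (30, 69.0653)]
8. shoelace: 371.4924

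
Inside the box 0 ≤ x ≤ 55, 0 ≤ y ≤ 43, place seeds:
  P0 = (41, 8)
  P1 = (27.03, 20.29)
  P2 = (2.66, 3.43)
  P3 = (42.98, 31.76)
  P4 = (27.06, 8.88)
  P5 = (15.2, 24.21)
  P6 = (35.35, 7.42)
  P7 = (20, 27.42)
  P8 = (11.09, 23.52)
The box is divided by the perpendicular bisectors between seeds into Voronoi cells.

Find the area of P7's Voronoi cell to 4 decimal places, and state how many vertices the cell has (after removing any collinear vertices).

Area of P7's cell: 314.9745 (5 vertices)

1. box [0,55]×[0,43]: [(0, 0) (55, 0) (55, 43) (0, 43)]
2. ⊥bis P7·P0 via (30.5,17.71): [(0, 0) (14.1225, 0) (53.8872, 43) (0, 43)]  |A|=1462.2084
3. ⊥bis P7·P1 via (23.515,23.855): [(0, 0.6698) (42.9323, 43) (0, 43)]  |A|=908.667
4. ⊥bis P7·P2 via (11.33,15.425): [(0, 23.6143) (13.4275, 13.9089) (42.9323, 43) (0, 43)]  |A|=754.6235
5. ⊥bis P7·P3 via (31.49,29.59): [(0, 23.6143) (13.4275, 13.9089) (31.1512, 31.3841) (28.9574, 43) (0, 43)]  |A|=673.4576
6. ⊥bis P7·P4 via (23.53,18.15): [(0, 23.6143) (13.0704, 14.167) (14.0786, 14.5509) (31.1512, 31.3841) (28.9574, 43) (0, 43)]  |A|=673.259
7. ⊥bis P7·P5 via (17.6,25.815): [(20.7403, 21.1192) (31.1512, 31.3841) (28.9574, 43) (6.1075, 43)]  |A|=321.7117
8. ⊥bis P7·P6 via (27.675,17.42): [(20.7403, 21.1192) (31.1512, 31.3841) (28.9574, 43) (6.1075, 43)]  |A|=321.7117
9. ⊥bis P7·P8 via (15.545,25.47): [(11.2146, 35.3632) (20.7403, 21.1192) (31.1512, 31.3841) (28.9574, 43) (7.8719, 43)]  |A|=314.9745
10. canonical 5-gon: [(11.2146, 35.3632) (20.7403, 21.1192) (31.1512, 31.3841) (28.9574, 43) (7.8719, 43)]
11. shoelace: 314.9745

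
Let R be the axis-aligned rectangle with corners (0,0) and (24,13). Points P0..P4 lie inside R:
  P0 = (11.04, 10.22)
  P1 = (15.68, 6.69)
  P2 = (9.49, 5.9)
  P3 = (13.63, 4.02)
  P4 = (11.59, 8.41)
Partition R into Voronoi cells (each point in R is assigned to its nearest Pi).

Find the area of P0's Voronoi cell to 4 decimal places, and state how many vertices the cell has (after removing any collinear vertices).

Area of P0's cell: 48.8540 (5 vertices)

1. box [0,24]×[0,13]: [(0, 0) (24, 0) (24, 13) (0, 13)]
2. ⊥bis P0·P1 via (13.36,8.455): [(0, 0) (6.9276, 0) (16.8177, 13) (0, 13)]  |A|=154.3449
3. ⊥bis P0·P2 via (10.265,8.06): [(0, 11.743) (12.4603, 7.2723) (16.8177, 13) (0, 13)]  |A|=55.9941
4. ⊥bis P0·P3 via (12.335,7.12): [(0, 11.743) (12.4603, 7.2723) (16.8177, 13) (0, 13)]  |A|=55.9941
5. ⊥bis P0·P4 via (11.315,9.315): [(0, 11.743) (8.8526, 8.5668) (14.8259, 10.3818) (16.8177, 13) (0, 13)]  |A|=48.854
6. canonical 5-gon: [(0, 11.743) (8.8526, 8.5668) (14.8259, 10.3818) (16.8177, 13) (0, 13)]
7. shoelace: 48.854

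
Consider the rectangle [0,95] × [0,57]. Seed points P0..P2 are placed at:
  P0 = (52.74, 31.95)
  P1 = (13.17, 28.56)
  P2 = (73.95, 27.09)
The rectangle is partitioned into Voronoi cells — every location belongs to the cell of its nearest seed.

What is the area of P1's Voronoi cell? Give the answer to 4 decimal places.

Area of P1's cell: 1887.0051

1. box [0,95]×[0,57]: [(0, 0) (95, 0) (95, 57) (0, 57)]
2. ⊥bis P1·P0 via (32.955,30.255): [(0, 0) (35.547, 0) (30.6637, 57) (0, 57)]  |A|=1887.0051
3. ⊥bis P1·P2 via (43.56,27.825): [(0, 0) (35.547, 0) (30.6637, 57) (0, 57)]  |A|=1887.0051
4. canonical 4-gon: [(0, 0) (35.547, 0) (30.6637, 57) (0, 57)]
5. shoelace: 1887.0051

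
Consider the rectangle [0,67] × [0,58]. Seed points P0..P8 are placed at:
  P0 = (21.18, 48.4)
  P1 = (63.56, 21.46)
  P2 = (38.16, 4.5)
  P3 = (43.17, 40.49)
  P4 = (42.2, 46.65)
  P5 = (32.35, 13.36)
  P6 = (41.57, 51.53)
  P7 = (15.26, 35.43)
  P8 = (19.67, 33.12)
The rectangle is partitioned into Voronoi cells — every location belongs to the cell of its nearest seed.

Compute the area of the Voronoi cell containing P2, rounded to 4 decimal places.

Area of P2's cell: 327.3718

1. box [0,67]×[0,58]: [(0, 0) (67, 0) (67, 58) (0, 58)]
2. ⊥bis P2·P0 via (29.67,26.45): [(0, 14.974) (0, 0) (67, 0) (67, 40.8888)]  |A|=1871.4037
3. ⊥bis P2·P1 via (50.86,12.98): [(39.3626, 30.199) (0, 14.974) (0, 0) (59.527, 0)]  |A|=1193.5345
4. ⊥bis P2·P3 via (40.665,22.495): [(44.9004, 21.9054) (25.0607, 24.6672) (0, 14.974) (0, 0) (59.527, 0)]  |A|=1118.911
5. ⊥bis P2·P4 via (40.18,25.575): [(44.9004, 21.9054) (25.0607, 24.6672) (0, 14.974) (0, 0) (59.527, 0)]  |A|=1118.911
6. ⊥bis P2·P5 via (35.255,8.93): [(47.9887, 17.2802) (21.6371, 0) (59.527, 0)]  |A|=327.3718
7. ⊥bis P2·P6 via (39.865,28.015): [(47.9887, 17.2802) (21.6371, 0) (59.527, 0)]  |A|=327.3718
8. ⊥bis P2·P7 via (26.71,19.965): [(47.9887, 17.2802) (21.6371, 0) (59.527, 0)]  |A|=327.3718
9. ⊥bis P2·P8 via (28.915,18.81): [(47.9887, 17.2802) (21.6371, 0) (59.527, 0)]  |A|=327.3718
10. canonical 3-gon: [(47.9887, 17.2802) (21.6371, 0) (59.527, 0)]
11. shoelace: 327.3718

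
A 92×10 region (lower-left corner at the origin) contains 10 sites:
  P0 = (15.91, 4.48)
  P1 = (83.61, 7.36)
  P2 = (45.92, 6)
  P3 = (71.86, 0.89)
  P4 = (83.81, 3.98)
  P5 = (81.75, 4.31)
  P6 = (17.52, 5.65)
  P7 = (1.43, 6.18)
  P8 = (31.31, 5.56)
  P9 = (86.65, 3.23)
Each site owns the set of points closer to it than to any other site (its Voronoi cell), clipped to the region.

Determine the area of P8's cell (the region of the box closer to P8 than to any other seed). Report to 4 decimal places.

1. box [0,92]×[0,10]: [(0, 0) (92, 0) (92, 10) (0, 10)]
2. ⊥bis P8·P0 via (23.61,5.02): [(23.9621, 0) (92, 0) (92, 10) (23.2608, 10)]  |A|=683.886
3. ⊥bis P8·P1 via (57.46,6.46): [(23.9621, 0) (57.6823, 0) (57.3382, 10) (23.2608, 10)]  |A|=338.9885
4. ⊥bis P8·P2 via (38.615,5.78): [(23.9621, 0) (38.7891, 0) (38.4879, 10) (23.2608, 10)]  |A|=150.2709
5. ⊥bis P8·P3 via (51.585,3.225): [(23.9621, 0) (38.7891, 0) (38.4879, 10) (23.2608, 10)]  |A|=150.2709
6. ⊥bis P8·P4 via (57.56,4.77): [(23.9621, 0) (38.7891, 0) (38.4879, 10) (23.2608, 10)]  |A|=150.2709
7. ⊥bis P8·P5 via (56.53,4.935): [(23.9621, 0) (38.7891, 0) (38.4879, 10) (23.2608, 10)]  |A|=150.2709
8. ⊥bis P8·P6 via (24.415,5.605): [(24.3784, 0) (38.7891, 0) (38.4879, 10) (24.4437, 10)]  |A|=142.2744
9. ⊥bis P8·P7 via (16.37,5.87): [(24.3784, 0) (38.7891, 0) (38.4879, 10) (24.4437, 10)]  |A|=142.2744
10. ⊥bis P8·P9 via (58.98,4.395): [(24.3784, 0) (38.7891, 0) (38.4879, 10) (24.4437, 10)]  |A|=142.2744
11. canonical 4-gon: [(24.3784, 0) (38.7891, 0) (38.4879, 10) (24.4437, 10)]
12. shoelace: 142.2744

Area of P8's cell: 142.2744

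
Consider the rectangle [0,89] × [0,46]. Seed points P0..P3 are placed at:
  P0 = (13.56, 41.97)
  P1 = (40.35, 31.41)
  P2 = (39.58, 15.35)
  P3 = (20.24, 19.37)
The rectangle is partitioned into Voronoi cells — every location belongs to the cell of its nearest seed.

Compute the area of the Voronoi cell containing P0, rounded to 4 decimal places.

Area of P0's cell: 455.4984

1. box [0,89]×[0,46]: [(0, 0) (89, 0) (89, 46) (0, 46)]
2. ⊥bis P0·P1 via (26.955,36.69): [(0, 0) (12.4926, 0) (30.6248, 46) (0, 46)]  |A|=991.701
3. ⊥bis P0·P2 via (26.57,28.66): [(0, 2.6889) (22.0471, 24.2391) (30.6248, 46) (0, 46)]  |A|=810.6549
4. ⊥bis P0·P3 via (16.9,30.67): [(0, 25.6748) (25.5951, 33.2401) (30.6248, 46) (0, 46)]  |A|=455.4984
5. canonical 4-gon: [(0, 25.6748) (25.5951, 33.2401) (30.6248, 46) (0, 46)]
6. shoelace: 455.4984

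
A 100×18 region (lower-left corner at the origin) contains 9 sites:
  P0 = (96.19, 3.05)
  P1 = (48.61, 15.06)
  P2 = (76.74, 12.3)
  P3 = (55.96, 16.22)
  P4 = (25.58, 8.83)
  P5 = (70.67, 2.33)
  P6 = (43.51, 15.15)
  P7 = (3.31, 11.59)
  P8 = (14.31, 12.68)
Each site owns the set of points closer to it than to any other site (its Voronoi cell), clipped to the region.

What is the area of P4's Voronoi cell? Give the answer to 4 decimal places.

Area of P4's cell: 292.5622

1. box [0,100]×[0,18]: [(0, 0) (100, 0) (100, 18) (0, 18)]
2. ⊥bis P4·P0 via (60.885,5.94): [(0, 0) (60.3988, 0) (61.8722, 18) (0, 18)]  |A|=1100.4387
3. ⊥bis P4·P1 via (37.095,11.945): [(0, 0) (40.3263, 0) (35.457, 18) (0, 18)]  |A|=682.0501
4. ⊥bis P4·P2 via (51.16,10.565): [(0, 0) (40.3263, 0) (35.457, 18) (0, 18)]  |A|=682.0501
5. ⊥bis P4·P3 via (40.77,12.525): [(0, 0) (40.3263, 0) (35.457, 18) (0, 18)]  |A|=682.0501
6. ⊥bis P4·P5 via (48.125,5.58): [(0, 0) (40.3263, 0) (35.457, 18) (0, 18)]  |A|=682.0501
7. ⊥bis P4·P6 via (34.545,11.99): [(0, 0) (38.7713, 0) (32.4266, 18) (0, 18)]  |A|=640.7806
8. ⊥bis P4·P7 via (14.445,10.21): [(13.1796, 0) (38.7713, 0) (32.4266, 18) (15.4104, 18)]  |A|=383.4698
9. ⊥bis P4·P8 via (19.945,10.755): [(16.2709, 0) (38.7713, 0) (32.4266, 18) (22.42, 18)]  |A|=292.5622
10. canonical 4-gon: [(16.2709, 0) (38.7713, 0) (32.4266, 18) (22.42, 18)]
11. shoelace: 292.5622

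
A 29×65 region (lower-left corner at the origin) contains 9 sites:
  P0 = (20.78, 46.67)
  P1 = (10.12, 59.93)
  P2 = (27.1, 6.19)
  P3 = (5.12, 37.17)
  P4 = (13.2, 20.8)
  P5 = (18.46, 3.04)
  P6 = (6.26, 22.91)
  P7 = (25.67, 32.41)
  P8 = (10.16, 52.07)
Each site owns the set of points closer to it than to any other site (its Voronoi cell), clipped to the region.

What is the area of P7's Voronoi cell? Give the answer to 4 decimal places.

1. box [0,29]×[0,65]: [(0, 0) (29, 0) (29, 65) (0, 65)]
2. ⊥bis P7·P0 via (23.225,39.54): [(0, 31.5757) (0, 0) (29, 0) (29, 41.5203)]  |A|=1059.8934
3. ⊥bis P7·P1 via (17.895,46.17): [(0, 31.5757) (0, 0) (29, 0) (29, 41.5203)]  |A|=1059.8934
4. ⊥bis P7·P2 via (26.385,19.3): [(0, 31.5757) (0, 17.861) (29, 19.4426) (29, 41.5203)]  |A|=518.9909
5. ⊥bis P7·P3 via (15.395,34.79): [(15.9146, 37.0331) (11.6205, 18.4948) (29, 19.4426) (29, 41.5203)]  |A|=303.5066
6. ⊥bis P7·P4 via (19.435,26.605): [(15.9146, 37.0331) (14.6817, 31.7104) (26.2434, 19.2923) (29, 19.4426) (29, 41.5203)]  |A|=208.1019
7. ⊥bis P7·P5 via (22.065,17.725): [(15.9146, 37.0331) (14.6817, 31.7104) (26.2434, 19.2923) (29, 19.4426) (29, 41.5203)]  |A|=208.1019
8. ⊥bis P7·P6 via (15.965,27.66): [(15.9146, 37.0331) (14.6817, 31.7104) (26.2434, 19.2923) (29, 19.4426) (29, 41.5203)]  |A|=208.1019
9. ⊥bis P7·P8 via (17.915,42.24): [(15.9146, 37.0331) (14.6817, 31.7104) (26.2434, 19.2923) (29, 19.4426) (29, 41.5203)]  |A|=208.1019
10. canonical 5-gon: [(15.9146, 37.0331) (14.6817, 31.7104) (26.2434, 19.2923) (29, 19.4426) (29, 41.5203)]
11. shoelace: 208.1019

Area of P7's cell: 208.1019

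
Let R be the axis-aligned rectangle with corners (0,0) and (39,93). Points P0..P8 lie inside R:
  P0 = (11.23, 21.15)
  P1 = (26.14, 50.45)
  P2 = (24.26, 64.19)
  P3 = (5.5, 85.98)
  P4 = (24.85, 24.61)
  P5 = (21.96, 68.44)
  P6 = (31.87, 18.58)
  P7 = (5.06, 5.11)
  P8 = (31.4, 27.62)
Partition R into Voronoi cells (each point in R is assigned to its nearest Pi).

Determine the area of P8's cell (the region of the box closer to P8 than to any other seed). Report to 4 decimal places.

Area of P8's cell: 215.8064

1. box [0,39]×[0,93]: [(0, 0) (39, 0) (39, 93) (0, 93)]
2. ⊥bis P8·P0 via (21.315,24.385): [(0, 90.8338) (29.1371, 0) (39, 0) (39, 93) (0, 93)]  |A|=2303.6855
3. ⊥bis P8·P1 via (28.77,39.035): [(17.4521, 36.4274) (29.1371, 0) (39, 0) (39, 41.392)]  |A|=625.5951
4. ⊥bis P8·P2 via (27.83,45.905): [(17.4521, 36.4274) (29.1371, 0) (39, 0) (39, 41.392)]  |A|=625.5951
5. ⊥bis P8·P3 via (18.45,56.8): [(17.4521, 36.4274) (29.1371, 0) (39, 0) (39, 41.392)]  |A|=625.5951
6. ⊥bis P8·P4 via (28.125,26.115): [(22.8179, 37.6636) (39, 2.4501) (39, 41.392)]  |A|=315.0802
7. ⊥bis P8·P5 via (26.68,48.03): [(22.8179, 37.6636) (39, 2.4501) (39, 41.392)]  |A|=315.0802
8. ⊥bis P8·P6 via (31.635,23.1): [(22.8179, 37.6636) (29.5601, 22.9921) (39, 23.4829) (39, 41.392)]  |A|=215.8064
9. ⊥bis P8·P7 via (18.23,16.365): [(22.8179, 37.6636) (29.5601, 22.9921) (39, 23.4829) (39, 41.392)]  |A|=215.8064
10. canonical 4-gon: [(22.8179, 37.6636) (29.5601, 22.9921) (39, 23.4829) (39, 41.392)]
11. shoelace: 215.8064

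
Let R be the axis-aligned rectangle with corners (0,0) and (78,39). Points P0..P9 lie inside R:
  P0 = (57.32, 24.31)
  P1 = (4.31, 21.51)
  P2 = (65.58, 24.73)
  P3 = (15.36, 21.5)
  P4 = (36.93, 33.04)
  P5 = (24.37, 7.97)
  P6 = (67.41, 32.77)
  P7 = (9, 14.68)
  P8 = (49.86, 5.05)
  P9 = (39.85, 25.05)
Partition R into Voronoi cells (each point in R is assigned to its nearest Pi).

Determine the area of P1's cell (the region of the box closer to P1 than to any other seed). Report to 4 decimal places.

1. box [0,78]×[0,39]: [(0, 0) (78, 0) (78, 39) (0, 39)]
2. ⊥bis P1·P0 via (30.815,22.91): [(0, 0) (32.0251, 0) (29.9651, 39) (0, 39)]  |A|=1208.8096
3. ⊥bis P1·P2 via (34.945,23.12): [(0, 0) (32.0251, 0) (29.9651, 39) (0, 39)]  |A|=1208.8096
4. ⊥bis P1·P3 via (9.835,21.505): [(0, 0) (9.8155, 0) (9.8508, 39) (0, 39)]  |A|=383.4942
5. ⊥bis P1·P4 via (20.62,27.275): [(0, 0) (9.8155, 0) (9.8508, 39) (0, 39)]  |A|=383.4942
6. ⊥bis P1·P5 via (14.34,14.74): [(0, 0) (4.3909, 0) (9.8228, 8.0476) (9.8508, 39) (0, 39)]  |A|=361.6663
7. ⊥bis P1·P6 via (35.86,27.14): [(0, 0) (4.3909, 0) (9.8228, 8.0476) (9.8508, 39) (0, 39)]  |A|=361.6663
8. ⊥bis P1·P7 via (6.655,18.095): [(0, 13.5252) (9.8339, 20.2779) (9.8508, 39) (0, 39)]  |A|=217.4726
9. ⊥bis P1·P8 via (27.085,13.28): [(0, 13.5252) (9.8339, 20.2779) (9.8508, 39) (0, 39)]  |A|=217.4726
10. ⊥bis P1·P9 via (22.08,23.28): [(0, 13.5252) (9.8339, 20.2779) (9.8508, 39) (0, 39)]  |A|=217.4726
11. canonical 4-gon: [(0, 13.5252) (9.8339, 20.2779) (9.8508, 39) (0, 39)]
12. shoelace: 217.4726

Area of P1's cell: 217.4726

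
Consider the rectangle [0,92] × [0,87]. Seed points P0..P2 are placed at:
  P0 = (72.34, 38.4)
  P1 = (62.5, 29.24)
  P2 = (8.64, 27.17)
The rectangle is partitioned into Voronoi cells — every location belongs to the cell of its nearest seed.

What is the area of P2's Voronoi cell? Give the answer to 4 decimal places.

Area of P2's cell: 3022.9364

1. box [0,92]×[0,87]: [(0, 0) (92, 0) (92, 87) (0, 87)]
2. ⊥bis P2·P0 via (40.49,32.785): [(0, 0) (46.2698, 0) (30.9322, 87) (0, 87)]  |A|=3358.2868
3. ⊥bis P2·P1 via (35.57,28.205): [(0, 0) (36.654, 0) (33.9733, 69.7496) (30.9322, 87) (0, 87)]  |A|=3022.9364
4. canonical 5-gon: [(0, 0) (36.654, 0) (33.9733, 69.7496) (30.9322, 87) (0, 87)]
5. shoelace: 3022.9364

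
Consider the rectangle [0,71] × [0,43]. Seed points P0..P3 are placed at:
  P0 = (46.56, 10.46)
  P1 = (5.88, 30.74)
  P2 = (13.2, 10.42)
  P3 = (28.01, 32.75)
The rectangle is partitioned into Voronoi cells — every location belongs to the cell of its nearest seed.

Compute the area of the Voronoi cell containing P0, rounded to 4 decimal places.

1. box [0,71]×[0,43]: [(0, 0) (71, 0) (71, 43) (0, 43)]
2. ⊥bis P0·P1 via (26.22,20.6): [(15.9504, 0) (71, 0) (71, 43) (37.387, 43)]  |A|=1906.2471
3. ⊥bis P0·P2 via (29.88,10.44): [(29.8591, 27.8997) (29.8925, 0) (71, 0) (71, 43) (37.387, 43)]  |A|=1711.7567
4. ⊥bis P0·P3 via (37.285,21.605): [(29.874, 15.4375) (29.8925, 0) (71, 0) (71, 43) (62.9936, 43)]  |A|=1311.8451
5. canonical 5-gon: [(29.874, 15.4375) (29.8925, 0) (71, 0) (71, 43) (62.9936, 43)]
6. shoelace: 1311.8451

Area of P0's cell: 1311.8451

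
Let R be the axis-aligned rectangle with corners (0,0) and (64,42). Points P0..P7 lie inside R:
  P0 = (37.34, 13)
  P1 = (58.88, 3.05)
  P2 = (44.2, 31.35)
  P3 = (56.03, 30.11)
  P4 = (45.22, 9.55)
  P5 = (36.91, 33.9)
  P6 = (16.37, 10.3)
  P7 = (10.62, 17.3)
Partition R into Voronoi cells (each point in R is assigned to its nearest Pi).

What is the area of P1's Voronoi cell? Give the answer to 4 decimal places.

1. box [0,64]×[0,42]: [(0, 0) (64, 0) (64, 42) (0, 42)]
2. ⊥bis P1·P0 via (48.11,8.025): [(44.403, 0) (64, 0) (64, 42) (63.8041, 42)]  |A|=415.6505
3. ⊥bis P1·P2 via (51.54,17.2): [(52.6029, 17.7514) (44.403, 0) (64, 0) (64, 23.6633)]  |A|=308.7834
4. ⊥bis P1·P3 via (57.455,16.58): [(51.786, 15.9829) (44.403, 0) (64, 0) (64, 17.2693)]  |A|=262.0724
5. ⊥bis P1·P4 via (52.05,6.3): [(56.9146, 16.5231) (49.0522, 0) (64, 0) (64, 17.2693)]  |A|=184.6722
6. ⊥bis P1·P5 via (47.895,18.475): [(56.9146, 16.5231) (49.0522, 0) (64, 0) (64, 17.2693)]  |A|=184.6722
7. ⊥bis P1·P6 via (37.625,6.675): [(56.9146, 16.5231) (49.0522, 0) (64, 0) (64, 17.2693)]  |A|=184.6722
8. ⊥bis P1·P7 via (34.75,10.175): [(56.9146, 16.5231) (49.0522, 0) (64, 0) (64, 17.2693)]  |A|=184.6722
9. canonical 4-gon: [(56.9146, 16.5231) (49.0522, 0) (64, 0) (64, 17.2693)]
10. shoelace: 184.6722

Area of P1's cell: 184.6722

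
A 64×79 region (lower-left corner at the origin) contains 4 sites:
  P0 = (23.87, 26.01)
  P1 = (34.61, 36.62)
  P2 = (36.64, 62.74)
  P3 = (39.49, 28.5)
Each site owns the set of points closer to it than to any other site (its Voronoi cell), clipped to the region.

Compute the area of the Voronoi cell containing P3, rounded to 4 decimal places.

Area of P3's cell: 1202.1050

1. box [0,64]×[0,79]: [(0, 0) (64, 0) (64, 79) (0, 79)]
2. ⊥bis P3·P0 via (31.68,27.255): [(36.0247, 0) (64, 0) (64, 79) (23.4313, 79)]  |A|=2707.487
3. ⊥bis P3·P1 via (37.05,32.56): [(31.3777, 29.1511) (36.0247, 0) (64, 0) (64, 48.7566)]  |A|=1203.0284
4. ⊥bis P3·P2 via (38.065,45.62): [(62.1114, 47.6215) (31.3777, 29.1511) (36.0247, 0) (64, 0) (64, 47.7787)]  |A|=1202.105
5. canonical 5-gon: [(62.1114, 47.6215) (31.3777, 29.1511) (36.0247, 0) (64, 0) (64, 47.7787)]
6. shoelace: 1202.105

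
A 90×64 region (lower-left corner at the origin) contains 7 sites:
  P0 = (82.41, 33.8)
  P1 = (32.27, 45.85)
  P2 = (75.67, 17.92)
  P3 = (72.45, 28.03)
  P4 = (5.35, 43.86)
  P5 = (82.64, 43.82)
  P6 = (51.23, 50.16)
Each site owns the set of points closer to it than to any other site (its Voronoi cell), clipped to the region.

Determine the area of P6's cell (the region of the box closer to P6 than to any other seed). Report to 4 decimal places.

1. box [0,90]×[0,64]: [(0, 0) (90, 0) (90, 64) (0, 64)]
2. ⊥bis P6·P0 via (66.82,41.98): [(0, 0) (44.7933, 0) (78.3738, 64) (0, 64)]  |A|=3941.3466
3. ⊥bis P6·P1 via (41.75,48.005): [(50.2838, 10.4642) (78.3738, 64) (38.114, 64)]  |A|=1077.6701
4. ⊥bis P6·P2 via (63.45,34.04): [(47.6477, 22.0608) (62.1281, 33.038) (78.3738, 64) (38.114, 64)]  |A|=979.2391
5. ⊥bis P6·P3 via (61.84,39.095): [(47.0083, 24.8732) (68.816, 45.7842) (78.3738, 64) (38.114, 64)]  |A|=886.3096
6. ⊥bis P6·P4 via (28.29,47.01): [(47.0083, 24.8732) (68.816, 45.7842) (78.3738, 64) (38.114, 64)]  |A|=886.3096
7. ⊥bis P6·P5 via (66.935,46.99): [(47.0083, 24.8732) (66.1818, 43.2582) (70.3684, 64) (38.114, 64)]  |A|=791.3651
8. canonical 4-gon: [(47.0083, 24.8732) (66.1818, 43.2582) (70.3684, 64) (38.114, 64)]
9. shoelace: 791.3651

Area of P6's cell: 791.3651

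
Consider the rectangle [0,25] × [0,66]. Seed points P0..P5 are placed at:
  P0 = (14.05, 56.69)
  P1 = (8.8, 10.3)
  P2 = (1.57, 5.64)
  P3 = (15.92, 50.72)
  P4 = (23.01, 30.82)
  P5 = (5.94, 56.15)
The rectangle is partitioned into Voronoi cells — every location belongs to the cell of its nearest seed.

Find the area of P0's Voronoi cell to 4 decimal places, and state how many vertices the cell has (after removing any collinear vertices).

1. box [0,25]×[0,66]: [(0, 0) (25, 0) (25, 66) (0, 66)]
2. ⊥bis P0·P1 via (11.425,33.495): [(0, 34.788) (25, 31.9587) (25, 66) (0, 66)]  |A|=815.6665
3. ⊥bis P0·P2 via (7.81,31.165): [(0, 34.788) (25, 31.9587) (25, 66) (0, 66)]  |A|=815.6665
4. ⊥bis P0·P3 via (14.985,53.705): [(0, 49.0112) (25, 56.842) (25, 66) (0, 66)]  |A|=326.8346
5. ⊥bis P0·P4 via (18.53,43.755): [(0, 49.0112) (25, 56.842) (25, 66) (0, 66)]  |A|=326.8346
6. ⊥bis P0·P5 via (9.995,56.42): [(10.274, 52.2294) (25, 56.842) (25, 66) (9.3571, 66)]  |A|=175.1362
7. canonical 4-gon: [(10.274, 52.2294) (25, 56.842) (25, 66) (9.3571, 66)]
8. shoelace: 175.1362

Area of P0's cell: 175.1362 (4 vertices)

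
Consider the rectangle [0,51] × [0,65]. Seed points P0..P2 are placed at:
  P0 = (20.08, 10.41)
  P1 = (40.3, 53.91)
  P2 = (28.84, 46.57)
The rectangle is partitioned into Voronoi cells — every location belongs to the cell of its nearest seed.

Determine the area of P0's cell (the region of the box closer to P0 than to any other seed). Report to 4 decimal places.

1. box [0,51]×[0,65]: [(0, 0) (51, 0) (51, 65) (0, 65)]
2. ⊥bis P0·P1 via (30.19,32.16): [(0, 46.1931) (0, 0) (51, 0) (51, 22.4869)]  |A|=1751.3421
3. ⊥bis P0·P2 via (24.46,28.49): [(0, 34.4156) (0, 0) (51, 0) (51, 22.0605)]  |A|=1440.1407
4. canonical 4-gon: [(0, 34.4156) (0, 0) (51, 0) (51, 22.0605)]
5. shoelace: 1440.1407

Area of P0's cell: 1440.1407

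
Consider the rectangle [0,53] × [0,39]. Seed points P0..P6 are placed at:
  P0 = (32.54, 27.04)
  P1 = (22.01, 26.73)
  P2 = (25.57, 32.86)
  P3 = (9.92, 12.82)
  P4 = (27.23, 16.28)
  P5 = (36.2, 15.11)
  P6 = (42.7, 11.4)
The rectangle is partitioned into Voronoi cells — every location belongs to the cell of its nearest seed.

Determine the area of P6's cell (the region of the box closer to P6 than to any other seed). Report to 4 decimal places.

1. box [0,53]×[0,39]: [(0, 0) (53, 0) (53, 39) (0, 39)]
2. ⊥bis P6·P0 via (37.62,19.22): [(8.0333, 0) (53, 0) (53, 29.2111)]  |A|=656.7633
3. ⊥bis P6·P1 via (32.355,19.065): [(27.6906, 12.7697) (18.229, 0) (53, 0) (53, 29.2111)]  |A|=591.6653
4. ⊥bis P6·P2 via (34.135,22.13): [(27.6906, 12.7697) (18.229, 0) (53, 0) (53, 29.2111)]  |A|=591.6653
5. ⊥bis P6·P3 via (26.31,12.11): [(27.6906, 12.7697) (26.2546, 10.8317) (25.7854, 0) (53, 0) (53, 29.2111)]  |A|=550.7412
6. ⊥bis P6·P4 via (34.965,13.84): [(36.4152, 18.4374) (30.5992, 0) (53, 0) (53, 29.2111)]  |A|=448.7356
7. ⊥bis P6·P5 via (39.45,13.255): [(45.9393, 24.6243) (31.8845, 0) (53, 0) (53, 29.2111)]  |A|=363.104
8. canonical 4-gon: [(45.9393, 24.6243) (31.8845, 0) (53, 0) (53, 29.2111)]
9. shoelace: 363.104

Area of P6's cell: 363.1040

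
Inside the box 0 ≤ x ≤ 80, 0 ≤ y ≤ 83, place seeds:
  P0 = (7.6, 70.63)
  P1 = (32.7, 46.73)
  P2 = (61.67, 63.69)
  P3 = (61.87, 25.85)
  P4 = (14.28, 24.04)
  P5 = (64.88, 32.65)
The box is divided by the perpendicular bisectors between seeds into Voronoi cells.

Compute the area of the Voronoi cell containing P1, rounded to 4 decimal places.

1. box [0,80]×[0,83]: [(0, 0) (80, 0) (80, 83) (0, 83)]
2. ⊥bis P1·P0 via (20.15,58.68): [(0, 37.5183) (0, 0) (80, 0) (80, 83) (43.3073, 83)]  |A|=5655.1551
3. ⊥bis P1·P2 via (47.185,55.21): [(35.6337, 74.9412) (0, 37.5183) (0, 0) (79.5068, 0)]  |A|=3647.6226
4. ⊥bis P1·P3 via (47.285,36.29): [(53.3231, 44.7254) (35.6337, 74.9412) (0, 37.5183) (0, 0) (21.3085, 0)]  |A|=2346.153
5. ⊥bis P1·P4 via (23.49,35.385): [(38.13, 23.5001) (53.3231, 44.7254) (35.6337, 74.9412) (9.0956, 47.0706)]  |A|=1134.6265
6. ⊥bis P1·P5 via (48.79,39.69): [(38.13, 23.5001) (47.3297, 36.3524) (51.9897, 47.0029) (35.6337, 74.9412) (9.0956, 47.0706)]  |A|=1122.2192
7. canonical 5-gon: [(38.13, 23.5001) (47.3297, 36.3524) (51.9897, 47.0029) (35.6337, 74.9412) (9.0956, 47.0706)]
8. shoelace: 1122.2192

Area of P1's cell: 1122.2192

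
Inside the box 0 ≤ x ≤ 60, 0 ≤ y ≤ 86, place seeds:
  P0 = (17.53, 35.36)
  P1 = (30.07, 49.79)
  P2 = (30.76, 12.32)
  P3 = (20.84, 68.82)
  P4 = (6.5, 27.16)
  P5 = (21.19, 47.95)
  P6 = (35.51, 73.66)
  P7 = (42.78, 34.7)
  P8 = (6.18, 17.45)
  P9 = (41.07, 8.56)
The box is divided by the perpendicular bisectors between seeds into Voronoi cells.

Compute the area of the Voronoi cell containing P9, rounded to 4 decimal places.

Area of P9's cell: 507.4333

1. box [0,60]×[0,86]: [(0, 0) (60, 0) (60, 86) (0, 86)]
2. ⊥bis P9·P0 via (29.3,21.96): [(4.2988, 0) (60, 0) (60, 48.9256)]  |A|=1362.607
3. ⊥bis P9·P1 via (35.57,29.175): [(38.3623, 29.92) (4.2988, 0) (60, 0) (60, 35.6928)]  |A|=1219.4439
4. ⊥bis P9·P2 via (35.915,10.44): [(43.5212, 31.2963) (32.1076, 0) (60, 0) (60, 35.6928)]  |A|=730.5529
5. ⊥bis P9·P3 via (30.955,38.69): [(43.5212, 31.2963) (32.1076, 0) (60, 0) (60, 35.6928)]  |A|=730.5529
6. ⊥bis P9·P4 via (23.785,17.86): [(43.5212, 31.2963) (32.1076, 0) (60, 0) (60, 35.6928)]  |A|=730.5529
7. ⊥bis P9·P5 via (31.13,28.255): [(43.5212, 31.2963) (32.1076, 0) (60, 0) (60, 35.6928)]  |A|=730.5529
8. ⊥bis P9·P6 via (38.29,41.11): [(43.5212, 31.2963) (32.1076, 0) (60, 0) (60, 35.6928)]  |A|=730.5529
9. ⊥bis P9·P7 via (41.925,21.63): [(40.0409, 21.7533) (32.1076, 0) (60, 0) (60, 20.4476)]  |A|=507.4333
10. ⊥bis P9·P8 via (23.625,13.005): [(40.0409, 21.7533) (32.1076, 0) (60, 0) (60, 20.4476)]  |A|=507.4333
11. canonical 4-gon: [(40.0409, 21.7533) (32.1076, 0) (60, 0) (60, 20.4476)]
12. shoelace: 507.4333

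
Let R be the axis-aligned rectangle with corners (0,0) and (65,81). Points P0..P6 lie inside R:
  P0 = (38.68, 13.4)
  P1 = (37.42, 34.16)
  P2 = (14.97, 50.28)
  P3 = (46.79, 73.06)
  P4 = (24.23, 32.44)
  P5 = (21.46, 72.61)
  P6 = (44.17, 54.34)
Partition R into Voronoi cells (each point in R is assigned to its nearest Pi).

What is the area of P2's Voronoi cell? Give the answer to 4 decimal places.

Area of P2's cell: 696.4354

1. box [0,65]×[0,81]: [(0, 0) (65, 0) (65, 81) (0, 81)]
2. ⊥bis P2·P0 via (26.825,31.84): [(0, 14.5943) (65, 56.3826) (65, 81) (0, 81)]  |A|=2958.2518
3. ⊥bis P2·P1 via (26.195,42.22): [(0, 14.5943) (11.8108, 22.1874) (54.0406, 81) (0, 81)]  |A|=1981.2856
4. ⊥bis P2·P3 via (30.88,61.67): [(0, 14.5943) (11.8108, 22.1874) (35.5135, 55.1977) (17.0416, 81) (0, 81)]  |A|=1503.9565
5. ⊥bis P2·P4 via (19.6,41.36): [(0, 31.1865) (29.129, 46.3061) (35.5135, 55.1977) (17.0416, 81) (0, 81)]  |A|=1185.6194
6. ⊥bis P2·P5 via (18.215,61.445): [(0, 66.739) (0, 31.1865) (29.129, 46.3061) (35.5135, 55.1977) (34.411, 56.7378)]  |A|=733.5186
7. ⊥bis P2·P6 via (29.57,52.31): [(28.7246, 58.3905) (0, 66.739) (0, 31.1865) (29.129, 46.3061) (30.1978, 47.7946)]  |A|=696.4354
8. canonical 5-gon: [(28.7246, 58.3905) (0, 66.739) (0, 31.1865) (29.129, 46.3061) (30.1978, 47.7946)]
9. shoelace: 696.4354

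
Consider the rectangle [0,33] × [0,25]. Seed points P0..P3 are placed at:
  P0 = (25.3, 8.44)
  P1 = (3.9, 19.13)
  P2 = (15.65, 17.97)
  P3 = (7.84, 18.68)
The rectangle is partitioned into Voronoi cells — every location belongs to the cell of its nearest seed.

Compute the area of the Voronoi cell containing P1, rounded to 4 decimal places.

1. box [0,33]×[0,25]: [(0, 0) (33, 0) (33, 25) (0, 25)]
2. ⊥bis P1·P0 via (14.6,13.785): [(0, 0) (7.7139, 0) (20.2023, 25) (0, 25)]  |A|=348.9525
3. ⊥bis P1·P2 via (9.775,18.55): [(0, 0) (7.7139, 0) (8.0003, 0.5732) (10.4118, 25) (0, 25)]  |A|=229.3772
4. ⊥bis P1·P3 via (5.87,18.905): [(0, 0) (3.7108, 0) (6.5661, 25) (0, 25)]  |A|=128.4616
5. canonical 4-gon: [(0, 0) (3.7108, 0) (6.5661, 25) (0, 25)]
6. shoelace: 128.4616

Area of P1's cell: 128.4616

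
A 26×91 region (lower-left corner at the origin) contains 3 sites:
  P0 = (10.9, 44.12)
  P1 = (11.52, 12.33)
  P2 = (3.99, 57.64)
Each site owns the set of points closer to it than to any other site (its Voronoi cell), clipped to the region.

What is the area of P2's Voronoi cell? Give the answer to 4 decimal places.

Area of P2's cell: 969.3026

1. box [0,26]×[0,91]: [(0, 0) (26, 0) (26, 91) (0, 91)]
2. ⊥bis P2·P0 via (7.445,50.88): [(0, 47.0749) (26, 60.3634) (26, 91) (0, 91)]  |A|=969.3026
3. ⊥bis P2·P1 via (7.755,34.985): [(0, 47.0749) (26, 60.3634) (26, 91) (0, 91)]  |A|=969.3026
4. canonical 4-gon: [(0, 47.0749) (26, 60.3634) (26, 91) (0, 91)]
5. shoelace: 969.3026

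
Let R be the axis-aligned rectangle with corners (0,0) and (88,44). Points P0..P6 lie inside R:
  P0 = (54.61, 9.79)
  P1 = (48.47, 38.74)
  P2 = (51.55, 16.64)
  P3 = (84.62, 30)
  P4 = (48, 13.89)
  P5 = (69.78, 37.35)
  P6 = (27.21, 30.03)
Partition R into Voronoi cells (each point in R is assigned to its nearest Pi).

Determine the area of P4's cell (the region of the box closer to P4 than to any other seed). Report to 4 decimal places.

1. box [0,88]×[0,44]: [(0, 0) (88, 0) (88, 44) (0, 44)]
2. ⊥bis P4·P0 via (51.305,11.84): [(0, 0) (43.961, 0) (71.253, 44) (0, 44)]  |A|=2534.7065
3. ⊥bis P4·P1 via (48.235,26.315): [(0, 27.2273) (0, 0) (43.961, 0) (60.1437, 26.0898)]  |A|=1392.2413
4. ⊥bis P4·P2 via (49.775,15.265): [(41.1108, 26.4497) (0, 27.2273) (0, 0) (43.961, 0) (51.8044, 12.6452)]  |A|=1262.7951
5. ⊥bis P4·P3 via (66.31,21.945): [(41.1108, 26.4497) (0, 27.2273) (0, 0) (43.961, 0) (51.8044, 12.6452)]  |A|=1262.7951
6. ⊥bis P4·P5 via (58.89,25.62): [(41.1108, 26.4497) (0, 27.2273) (0, 0) (43.961, 0) (51.8044, 12.6452)]  |A|=1262.7951
7. ⊥bis P4·P6 via (37.605,21.96): [(41.1108, 26.4497) (41.0908, 26.4501) (20.5567, 0) (43.961, 0) (51.8044, 12.6452)]  |A|=431.5356
8. canonical 5-gon: [(41.1108, 26.4497) (41.0908, 26.4501) (20.5567, 0) (43.961, 0) (51.8044, 12.6452)]
9. shoelace: 431.5356

Area of P4's cell: 431.5356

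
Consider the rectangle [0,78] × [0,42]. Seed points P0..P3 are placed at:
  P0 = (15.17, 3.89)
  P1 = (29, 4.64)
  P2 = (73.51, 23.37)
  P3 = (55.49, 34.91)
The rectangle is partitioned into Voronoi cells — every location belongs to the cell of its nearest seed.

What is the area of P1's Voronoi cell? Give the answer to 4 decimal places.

1. box [0,78]×[0,42]: [(0, 0) (78, 0) (78, 42) (0, 42)]
2. ⊥bis P1·P0 via (22.085,4.265): [(22.3163, 0) (78, 0) (78, 42) (20.0386, 42)]  |A|=2386.5466
3. ⊥bis P1·P2 via (51.255,14.005): [(22.3163, 0) (57.1484, 0) (39.4746, 42) (20.0386, 42)]  |A|=1139.6285
4. ⊥bis P1·P3 via (42.245,19.775): [(20.1976, 39.0692) (22.3163, 0) (57.1484, 0) (52.6637, 10.6573)]  |A|=789.7238
5. canonical 4-gon: [(20.1976, 39.0692) (22.3163, 0) (57.1484, 0) (52.6637, 10.6573)]
6. shoelace: 789.7238

Area of P1's cell: 789.7238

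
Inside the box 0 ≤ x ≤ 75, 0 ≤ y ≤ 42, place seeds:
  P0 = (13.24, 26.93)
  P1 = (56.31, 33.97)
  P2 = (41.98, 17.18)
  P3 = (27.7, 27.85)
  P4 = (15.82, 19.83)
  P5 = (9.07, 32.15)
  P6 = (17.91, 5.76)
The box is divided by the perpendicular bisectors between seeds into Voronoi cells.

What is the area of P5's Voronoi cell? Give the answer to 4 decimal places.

1. box [0,75]×[0,42]: [(0, 0) (75, 0) (75, 42) (0, 42)]
2. ⊥bis P5·P0 via (11.155,29.54): [(0, 20.6288) (26.7524, 42) (0, 42)]  |A|=285.8653
3. ⊥bis P5·P1 via (32.69,33.06): [(0, 20.6288) (26.7524, 42) (0, 42)]  |A|=285.8653
4. ⊥bis P5·P2 via (25.525,24.665): [(0, 20.6288) (26.7524, 42) (0, 42)]  |A|=285.8653
5. ⊥bis P5·P3 via (18.385,30): [(0, 20.6288) (19.8893, 36.5174) (21.1547, 42) (0, 42)]  |A|=270.5203
6. ⊥bis P5·P4 via (12.445,25.99): [(0, 20.6288) (19.8893, 36.5174) (21.1547, 42) (0, 42)]  |A|=270.5203
7. ⊥bis P5·P6 via (13.49,18.955): [(0, 20.6288) (19.8893, 36.5174) (21.1547, 42) (0, 42)]  |A|=270.5203
8. canonical 4-gon: [(0, 20.6288) (19.8893, 36.5174) (21.1547, 42) (0, 42)]
9. shoelace: 270.5203

Area of P5's cell: 270.5203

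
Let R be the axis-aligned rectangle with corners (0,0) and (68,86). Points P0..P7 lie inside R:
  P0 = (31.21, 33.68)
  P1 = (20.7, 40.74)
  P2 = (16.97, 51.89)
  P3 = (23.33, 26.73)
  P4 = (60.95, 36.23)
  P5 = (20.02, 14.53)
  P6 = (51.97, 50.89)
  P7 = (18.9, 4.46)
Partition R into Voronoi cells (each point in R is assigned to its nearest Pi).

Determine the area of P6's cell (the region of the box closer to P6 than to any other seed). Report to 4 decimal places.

Area of P6's cell: 1394.3437

1. box [0,68]×[0,86]: [(0, 0) (68, 0) (68, 86) (0, 86)]
2. ⊥bis P6·P0 via (41.59,42.285): [(68, 10.4273) (68, 86) (5.3503, 86)]  |A|=2367.3027
3. ⊥bis P6·P1 via (36.335,45.815): [(34.8365, 50.4316) (68, 10.4273) (68, 86) (23.2913, 86)]  |A|=2048.2379
4. ⊥bis P6·P2 via (34.47,51.39): [(34.4745, 51.5469) (34.8365, 50.4316) (68, 10.4273) (68, 86) (35.4589, 86)]  |A|=1838.6319
5. ⊥bis P6·P3 via (37.65,38.81): [(34.4745, 51.5469) (34.8365, 50.4316) (68, 10.4273) (68, 86) (35.4589, 86)]  |A|=1838.6319
6. ⊥bis P6·P4 via (56.46,43.56): [(34.4745, 51.5469) (34.8365, 50.4316) (45.897, 37.0896) (68, 50.6288) (68, 86) (35.4589, 86)]  |A|=1394.3437
7. ⊥bis P6·P5 via (35.995,32.71): [(34.4745, 51.5469) (34.8365, 50.4316) (45.897, 37.0896) (68, 50.6288) (68, 86) (35.4589, 86)]  |A|=1394.3437
8. ⊥bis P6·P7 via (35.435,27.675): [(34.4745, 51.5469) (34.8365, 50.4316) (45.897, 37.0896) (68, 50.6288) (68, 86) (35.4589, 86)]  |A|=1394.3437
9. canonical 6-gon: [(34.4745, 51.5469) (34.8365, 50.4316) (45.897, 37.0896) (68, 50.6288) (68, 86) (35.4589, 86)]
10. shoelace: 1394.3437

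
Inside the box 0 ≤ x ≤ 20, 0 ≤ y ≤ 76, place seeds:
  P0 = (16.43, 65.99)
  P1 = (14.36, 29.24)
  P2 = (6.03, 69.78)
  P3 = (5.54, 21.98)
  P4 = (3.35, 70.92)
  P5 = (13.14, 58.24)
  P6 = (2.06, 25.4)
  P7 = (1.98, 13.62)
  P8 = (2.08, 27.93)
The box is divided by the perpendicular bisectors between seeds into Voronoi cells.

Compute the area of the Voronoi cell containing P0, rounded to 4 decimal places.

Area of P0's cell: 115.7271

1. box [0,20]×[0,76]: [(0, 0) (20, 0) (20, 76) (0, 76)]
2. ⊥bis P0·P1 via (15.395,47.615): [(0, 48.4821) (20, 47.3556) (20, 76) (0, 76)]  |A|=561.6224
3. ⊥bis P0·P2 via (11.23,67.885): [(4.0755, 48.2526) (20, 47.3556) (20, 76) (14.1873, 76)]  |A|=308.7176
4. ⊥bis P0·P3 via (10.985,43.985): [(4.0755, 48.2526) (20, 47.3556) (20, 76) (14.1873, 76)]  |A|=308.7176
5. ⊥bis P0·P4 via (9.89,68.455): [(4.0755, 48.2526) (20, 47.3556) (20, 76) (14.1873, 76)]  |A|=308.7176
6. ⊥bis P0·P5 via (14.785,62.115): [(9.8853, 64.195) (20, 59.9011) (20, 76) (14.1873, 76)]  |A|=115.7271
7. ⊥bis P0·P6 via (9.245,45.695): [(9.8853, 64.195) (20, 59.9011) (20, 76) (14.1873, 76)]  |A|=115.7271
8. ⊥bis P0·P7 via (9.205,39.805): [(9.8853, 64.195) (20, 59.9011) (20, 76) (14.1873, 76)]  |A|=115.7271
9. ⊥bis P0·P8 via (9.255,46.96): [(9.8853, 64.195) (20, 59.9011) (20, 76) (14.1873, 76)]  |A|=115.7271
10. canonical 4-gon: [(9.8853, 64.195) (20, 59.9011) (20, 76) (14.1873, 76)]
11. shoelace: 115.7271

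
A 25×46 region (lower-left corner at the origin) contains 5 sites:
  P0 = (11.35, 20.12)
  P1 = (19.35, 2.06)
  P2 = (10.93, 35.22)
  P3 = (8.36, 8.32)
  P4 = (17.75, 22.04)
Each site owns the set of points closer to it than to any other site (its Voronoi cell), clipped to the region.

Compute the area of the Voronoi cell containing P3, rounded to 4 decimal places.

1. box [0,25]×[0,46]: [(0, 0) (25, 0) (25, 46) (0, 46)]
2. ⊥bis P3·P0 via (9.855,14.22): [(0, 16.7172) (0, 0) (25, 0) (25, 10.3824)]  |A|=338.7446
3. ⊥bis P3·P1 via (13.855,5.19): [(17.8453, 12.1953) (0, 16.7172) (0, 0) (10.8987, 0)]  |A|=215.6182
4. ⊥bis P3·P2 via (9.645,21.77): [(17.8453, 12.1953) (0, 16.7172) (0, 0) (10.8987, 0)]  |A|=215.6182
5. ⊥bis P3·P4 via (13.055,15.18): [(17.7249, 11.9839) (17.1636, 12.3681) (0, 16.7172) (0, 0) (10.8987, 0)]  |A|=215.5357
6. canonical 5-gon: [(17.7249, 11.9839) (17.1636, 12.3681) (0, 16.7172) (0, 0) (10.8987, 0)]
7. shoelace: 215.5357

Area of P3's cell: 215.5357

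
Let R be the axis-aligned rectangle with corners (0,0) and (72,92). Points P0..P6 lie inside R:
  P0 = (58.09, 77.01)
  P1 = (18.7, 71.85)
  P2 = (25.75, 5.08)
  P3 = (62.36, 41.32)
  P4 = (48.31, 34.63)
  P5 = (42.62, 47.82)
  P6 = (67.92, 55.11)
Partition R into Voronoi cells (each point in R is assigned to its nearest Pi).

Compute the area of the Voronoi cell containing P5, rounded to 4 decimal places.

1. box [0,72]×[0,92]: [(0, 0) (72, 0) (72, 92) (0, 92)]
2. ⊥bis P5·P0 via (50.355,62.415): [(0, 89.1019) (0, 0) (72, 0) (72, 50.9437)]  |A|=5041.642
3. ⊥bis P5·P1 via (30.66,59.835): [(39.1941, 68.33) (0, 29.3153) (0, 0) (72, 0) (72, 50.9437)]  |A|=3870.0017
4. ⊥bis P5·P2 via (34.185,26.45): [(39.1941, 68.33) (7.6452, 36.9256) (72, 11.524) (72, 50.9437)]  |A|=2057.8089
5. ⊥bis P5·P3 via (52.49,44.57): [(57.1757, 58.8002) (39.1941, 68.33) (7.6452, 36.9256) (45.1042, 22.14)]  |A|=1208.5477
6. ⊥bis P5·P4 via (45.465,41.225): [(52.3693, 44.2034) (57.1757, 58.8002) (39.1941, 68.33) (7.6452, 36.9256) (22.1901, 31.1845)]  |A|=922.912
7. ⊥bis P5·P6 via (55.27,51.465): [(52.3693, 44.2034) (55.0322, 52.2904) (52.432, 61.3142) (39.1941, 68.33) (7.6452, 36.9256) (22.1901, 31.1845)]  |A|=904.7772
8. canonical 6-gon: [(52.3693, 44.2034) (55.0322, 52.2904) (52.432, 61.3142) (39.1941, 68.33) (7.6452, 36.9256) (22.1901, 31.1845)]
9. shoelace: 904.7772

Area of P5's cell: 904.7772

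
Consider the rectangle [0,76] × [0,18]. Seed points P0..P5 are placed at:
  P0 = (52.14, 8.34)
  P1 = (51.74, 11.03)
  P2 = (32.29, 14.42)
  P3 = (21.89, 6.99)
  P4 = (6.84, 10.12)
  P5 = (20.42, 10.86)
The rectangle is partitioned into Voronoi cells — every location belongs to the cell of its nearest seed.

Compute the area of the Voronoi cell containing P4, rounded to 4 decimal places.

1. box [0,76]×[0,18]: [(0, 0) (76, 0) (76, 18) (0, 18)]
2. ⊥bis P4·P0 via (29.49,9.23): [(0, 0) (29.1273, 0) (29.8346, 18) (0, 18)]  |A|=530.6573
3. ⊥bis P4·P1 via (29.29,10.575): [(0, 0) (29.1273, 0) (29.376, 6.3298) (29.1395, 18) (0, 18)]  |A|=526.6014
4. ⊥bis P4·P2 via (19.565,12.27): [(0, 0) (21.6381, 0) (18.5969, 18) (0, 18)]  |A|=362.1149
5. ⊥bis P4·P3 via (14.365,8.555): [(0, 0) (12.5858, 0) (16.3293, 18) (0, 18)]  |A|=260.2359
6. ⊥bis P4·P5 via (13.63,10.49): [(0, 0) (12.5858, 0) (13.8661, 6.1564) (13.2208, 18) (0, 18)]  |A|=241.8276
7. canonical 5-gon: [(0, 0) (12.5858, 0) (13.8661, 6.1564) (13.2208, 18) (0, 18)]
8. shoelace: 241.8276

Area of P4's cell: 241.8276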